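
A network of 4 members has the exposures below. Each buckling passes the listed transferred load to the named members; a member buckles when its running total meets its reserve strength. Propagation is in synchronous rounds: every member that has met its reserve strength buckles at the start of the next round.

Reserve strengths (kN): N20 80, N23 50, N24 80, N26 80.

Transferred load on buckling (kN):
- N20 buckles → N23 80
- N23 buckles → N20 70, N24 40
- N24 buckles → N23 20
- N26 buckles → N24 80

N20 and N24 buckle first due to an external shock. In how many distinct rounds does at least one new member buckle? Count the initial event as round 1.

Round 1 — N20, N24 buckle (initial).
  N23: +80+20 → 100 ≥ 50
Round 2 — N23 buckles.
No further bucklings.

2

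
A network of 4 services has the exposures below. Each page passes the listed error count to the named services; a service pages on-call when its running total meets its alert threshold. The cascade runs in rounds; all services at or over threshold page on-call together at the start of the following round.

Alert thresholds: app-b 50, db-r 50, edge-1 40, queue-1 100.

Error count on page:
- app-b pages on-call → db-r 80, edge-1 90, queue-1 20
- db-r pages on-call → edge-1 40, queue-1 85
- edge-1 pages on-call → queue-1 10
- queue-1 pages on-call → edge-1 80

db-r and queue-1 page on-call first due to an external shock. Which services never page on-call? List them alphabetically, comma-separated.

app-b

Round 1 — db-r, queue-1 page on-call (initial).
  edge-1: +40+80 → 120 ≥ 40
Round 2 — edge-1 pages on-call.
No further pages.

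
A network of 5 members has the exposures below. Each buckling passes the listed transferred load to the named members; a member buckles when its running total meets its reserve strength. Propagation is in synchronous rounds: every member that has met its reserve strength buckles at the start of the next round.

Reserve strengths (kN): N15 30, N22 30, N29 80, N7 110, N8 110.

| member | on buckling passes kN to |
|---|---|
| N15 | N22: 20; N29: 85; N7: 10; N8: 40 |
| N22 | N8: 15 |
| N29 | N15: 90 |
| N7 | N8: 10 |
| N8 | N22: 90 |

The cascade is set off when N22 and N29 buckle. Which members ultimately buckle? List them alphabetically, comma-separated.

N15, N22, N29

Round 1 — N22, N29 buckle (initial).
  N15: +90 → 90 ≥ 30
  N8: +15 → 15 < 110
Round 2 — N15 buckles.
  N7: +10 → 10 < 110
  N8: +40 → 55 < 110
No further bucklings.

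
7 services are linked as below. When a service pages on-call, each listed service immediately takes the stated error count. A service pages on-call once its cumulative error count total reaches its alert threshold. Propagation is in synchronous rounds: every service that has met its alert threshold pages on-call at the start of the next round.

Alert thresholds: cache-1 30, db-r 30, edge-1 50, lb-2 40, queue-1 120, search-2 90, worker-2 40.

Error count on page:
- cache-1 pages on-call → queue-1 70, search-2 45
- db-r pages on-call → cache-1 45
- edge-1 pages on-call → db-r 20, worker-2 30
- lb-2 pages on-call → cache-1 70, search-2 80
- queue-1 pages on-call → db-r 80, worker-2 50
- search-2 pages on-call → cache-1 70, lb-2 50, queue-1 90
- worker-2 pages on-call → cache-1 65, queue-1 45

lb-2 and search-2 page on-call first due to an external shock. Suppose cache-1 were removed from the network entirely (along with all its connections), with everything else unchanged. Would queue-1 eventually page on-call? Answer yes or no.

no

With cache-1 removed:
Round 1 — lb-2, search-2 page on-call (initial).
  queue-1: +90 → 90 < 120
No further pages.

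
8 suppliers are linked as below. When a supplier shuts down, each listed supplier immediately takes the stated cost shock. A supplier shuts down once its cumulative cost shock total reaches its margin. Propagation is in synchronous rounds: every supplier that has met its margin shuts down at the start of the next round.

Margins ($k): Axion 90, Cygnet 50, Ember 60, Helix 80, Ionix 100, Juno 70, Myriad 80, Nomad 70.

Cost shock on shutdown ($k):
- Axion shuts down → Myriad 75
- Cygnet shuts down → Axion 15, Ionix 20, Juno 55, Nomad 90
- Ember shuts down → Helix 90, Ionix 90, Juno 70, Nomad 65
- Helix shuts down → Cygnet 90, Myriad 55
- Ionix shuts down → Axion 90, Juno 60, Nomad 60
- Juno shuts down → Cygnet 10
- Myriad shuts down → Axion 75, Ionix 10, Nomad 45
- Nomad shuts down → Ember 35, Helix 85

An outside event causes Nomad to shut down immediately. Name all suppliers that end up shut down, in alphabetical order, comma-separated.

Round 1 — Nomad shuts down (initial).
  Ember: +35 → 35 < 60
  Helix: +85 → 85 ≥ 80
Round 2 — Helix shuts down.
  Cygnet: +90 → 90 ≥ 50
  Myriad: +55 → 55 < 80
Round 3 — Cygnet shuts down.
  Axion: +15 → 15 < 90
  Ionix: +20 → 20 < 100
  Juno: +55 → 55 < 70
No further shutdowns.

Cygnet, Helix, Nomad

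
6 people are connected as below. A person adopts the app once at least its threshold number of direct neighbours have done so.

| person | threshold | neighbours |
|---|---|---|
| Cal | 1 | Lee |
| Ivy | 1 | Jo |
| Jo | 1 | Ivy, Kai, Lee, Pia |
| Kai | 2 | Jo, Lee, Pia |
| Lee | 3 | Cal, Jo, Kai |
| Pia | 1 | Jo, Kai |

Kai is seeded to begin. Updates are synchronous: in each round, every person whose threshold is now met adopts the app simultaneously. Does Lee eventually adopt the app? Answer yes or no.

no

Round 1 — Kai adopts the app (initial).
Round 2 — checking thresholds:
  Jo: 1 of 4 neighbours ≥ 1, adopts the app.
  Lee: 1 of 3 neighbours < 3, holds.
  Pia: 1 of 2 neighbours ≥ 1, adopts the app.
Round 3 — checking thresholds:
  Ivy: 1 of 1 neighbours ≥ 1, adopts the app.
  Lee: 2 of 3 neighbours < 3, holds.
Round 4 — no new adoptions; cascade stops.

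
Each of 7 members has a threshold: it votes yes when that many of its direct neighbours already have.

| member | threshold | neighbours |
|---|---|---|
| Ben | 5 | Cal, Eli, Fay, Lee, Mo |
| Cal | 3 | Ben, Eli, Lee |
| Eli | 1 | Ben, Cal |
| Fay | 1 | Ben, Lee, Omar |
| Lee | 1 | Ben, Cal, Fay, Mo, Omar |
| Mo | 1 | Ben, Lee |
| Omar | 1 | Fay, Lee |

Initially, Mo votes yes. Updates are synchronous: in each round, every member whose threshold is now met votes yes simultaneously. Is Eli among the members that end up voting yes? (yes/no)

no

Round 1 — Mo votes yes (initial).
Round 2 — checking thresholds:
  Ben: 1 of 5 neighbours < 5, holds.
  Lee: 1 of 5 neighbours ≥ 1, votes yes.
Round 3 — checking thresholds:
  Ben: 2 of 5 neighbours < 5, holds.
  Cal: 1 of 3 neighbours < 3, holds.
  Fay: 1 of 3 neighbours ≥ 1, votes yes.
  Omar: 1 of 2 neighbours ≥ 1, votes yes.
Round 4 — no new yes votes; cascade stops.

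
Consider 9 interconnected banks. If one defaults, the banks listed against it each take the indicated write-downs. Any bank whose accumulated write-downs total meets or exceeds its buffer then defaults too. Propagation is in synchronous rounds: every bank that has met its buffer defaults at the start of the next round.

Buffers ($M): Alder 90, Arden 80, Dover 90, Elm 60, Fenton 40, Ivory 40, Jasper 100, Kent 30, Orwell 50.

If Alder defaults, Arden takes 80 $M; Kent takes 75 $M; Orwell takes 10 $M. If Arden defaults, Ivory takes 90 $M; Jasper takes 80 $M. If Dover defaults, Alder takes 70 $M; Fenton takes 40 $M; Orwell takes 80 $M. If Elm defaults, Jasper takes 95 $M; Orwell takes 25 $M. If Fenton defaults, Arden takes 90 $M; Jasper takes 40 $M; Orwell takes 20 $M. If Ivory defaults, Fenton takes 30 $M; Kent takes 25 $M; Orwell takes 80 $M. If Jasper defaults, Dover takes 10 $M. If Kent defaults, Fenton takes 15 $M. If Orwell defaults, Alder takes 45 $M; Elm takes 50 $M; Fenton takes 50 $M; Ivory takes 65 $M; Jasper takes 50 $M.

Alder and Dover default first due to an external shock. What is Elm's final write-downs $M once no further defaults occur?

Round 1 — Alder, Dover default (initial).
  Arden: +80 → 80 ≥ 80
  Fenton: +40 → 40 ≥ 40
  Kent: +75 → 75 ≥ 30
  Orwell: +10+80 → 90 ≥ 50
Round 2 — Arden, Fenton, Kent, Orwell default.
  Elm: +50 → 50 < 60
  Ivory: +90+65 → 155 ≥ 40
  Jasper: +80+40+50 → 170 ≥ 100
Round 3 — Ivory, Jasper default.
No further defaults.

50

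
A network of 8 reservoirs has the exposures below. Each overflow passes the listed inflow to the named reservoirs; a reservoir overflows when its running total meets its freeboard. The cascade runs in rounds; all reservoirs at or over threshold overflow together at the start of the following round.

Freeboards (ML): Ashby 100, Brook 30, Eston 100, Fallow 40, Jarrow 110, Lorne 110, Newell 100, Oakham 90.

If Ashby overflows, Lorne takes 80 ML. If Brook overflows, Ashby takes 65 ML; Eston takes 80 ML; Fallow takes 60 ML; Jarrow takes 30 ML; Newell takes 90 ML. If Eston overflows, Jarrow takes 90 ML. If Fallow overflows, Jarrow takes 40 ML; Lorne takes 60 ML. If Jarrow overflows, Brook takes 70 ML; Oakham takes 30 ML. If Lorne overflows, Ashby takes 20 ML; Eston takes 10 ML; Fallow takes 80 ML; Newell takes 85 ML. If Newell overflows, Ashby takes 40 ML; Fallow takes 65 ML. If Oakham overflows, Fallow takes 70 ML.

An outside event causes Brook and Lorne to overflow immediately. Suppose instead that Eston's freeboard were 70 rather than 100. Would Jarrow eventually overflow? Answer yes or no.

yes

With Eston's freeboard at 70:
Round 1 — Brook, Lorne overflow (initial).
  Ashby: +65+20 → 85 < 100
  Eston: +80+10 → 90 ≥ 70
  Fallow: +60+80 → 140 ≥ 40
  Jarrow: +30 → 30 < 110
  Newell: +90+85 → 175 ≥ 100
Round 2 — Eston, Fallow, Newell overflow.
  Ashby: +40 → 125 ≥ 100
  Jarrow: +90+40 → 160 ≥ 110
Round 3 — Ashby, Jarrow overflow.
  Oakham: +30 → 30 < 90
No further overflows.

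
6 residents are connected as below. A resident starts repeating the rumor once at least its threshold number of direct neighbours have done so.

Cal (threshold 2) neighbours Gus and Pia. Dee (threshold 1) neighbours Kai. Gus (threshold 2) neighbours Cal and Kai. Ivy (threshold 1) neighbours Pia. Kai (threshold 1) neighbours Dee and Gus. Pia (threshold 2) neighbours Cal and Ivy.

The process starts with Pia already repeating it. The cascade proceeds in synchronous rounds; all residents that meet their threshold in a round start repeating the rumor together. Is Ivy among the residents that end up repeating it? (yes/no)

yes

Round 1 — Pia starts repeating the rumor (initial).
Round 2 — checking thresholds:
  Cal: 1 of 2 neighbours < 2, below threshold.
  Ivy: 1 of 1 neighbours ≥ 1, starts repeating the rumor.
Round 3 — no new spreads; cascade stops.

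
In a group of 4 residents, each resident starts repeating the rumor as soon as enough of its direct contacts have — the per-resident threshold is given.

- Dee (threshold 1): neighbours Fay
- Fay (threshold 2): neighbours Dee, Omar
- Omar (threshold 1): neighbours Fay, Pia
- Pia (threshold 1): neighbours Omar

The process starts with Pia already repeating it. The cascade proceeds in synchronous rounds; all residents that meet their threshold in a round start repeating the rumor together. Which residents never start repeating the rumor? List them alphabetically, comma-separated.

Round 1 — Pia starts repeating the rumor (initial).
Round 2 — checking thresholds:
  Omar: 1 of 2 neighbours ≥ 1, starts repeating the rumor.
Round 3 — no new spreads; cascade stops.

Dee, Fay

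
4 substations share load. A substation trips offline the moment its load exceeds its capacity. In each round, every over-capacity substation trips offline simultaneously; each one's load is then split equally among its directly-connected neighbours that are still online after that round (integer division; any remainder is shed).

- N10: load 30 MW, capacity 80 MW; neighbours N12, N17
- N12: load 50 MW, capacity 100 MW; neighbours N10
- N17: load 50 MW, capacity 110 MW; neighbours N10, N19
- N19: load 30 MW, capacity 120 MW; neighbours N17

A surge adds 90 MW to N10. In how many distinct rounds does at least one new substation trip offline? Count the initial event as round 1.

Round 1 — N10 at 120 > 80. N10 trips offline.
  N10 sheds 120 MW to N12, N17: 60 each.
    N12: 50+60 = 110 > 100
    N17: 50+60 = 110 ≤ 110
Round 2 — N12 trips offline.
  N12 sheds 110 MW: no online neighbours, lost.
No further trips.

2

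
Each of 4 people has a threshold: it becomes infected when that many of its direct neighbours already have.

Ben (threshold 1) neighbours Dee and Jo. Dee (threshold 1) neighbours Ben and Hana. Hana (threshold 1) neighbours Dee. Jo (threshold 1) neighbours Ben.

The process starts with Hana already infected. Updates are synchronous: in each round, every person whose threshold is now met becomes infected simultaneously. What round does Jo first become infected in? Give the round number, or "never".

Round 1 — Hana becomes infected (initial).
Round 2 — checking thresholds:
  Dee: 1 of 2 neighbours ≥ 1, becomes infected.
Round 3 — checking thresholds:
  Ben: 1 of 2 neighbours ≥ 1, becomes infected.
Round 4 — checking thresholds:
  Jo: 1 of 1 neighbours ≥ 1, becomes infected.
Round 5 — no new infections; cascade stops.

4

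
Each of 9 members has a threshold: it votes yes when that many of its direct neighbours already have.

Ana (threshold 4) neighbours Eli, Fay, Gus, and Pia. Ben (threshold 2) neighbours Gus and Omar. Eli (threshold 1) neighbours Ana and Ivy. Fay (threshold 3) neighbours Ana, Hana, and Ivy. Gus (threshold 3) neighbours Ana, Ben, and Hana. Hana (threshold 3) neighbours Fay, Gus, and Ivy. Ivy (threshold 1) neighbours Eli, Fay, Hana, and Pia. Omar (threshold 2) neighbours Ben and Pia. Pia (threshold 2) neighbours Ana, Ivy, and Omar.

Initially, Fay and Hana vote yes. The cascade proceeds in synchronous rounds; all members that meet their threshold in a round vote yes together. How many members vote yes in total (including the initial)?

Round 1 — Fay, Hana vote yes (initial).
Round 2 — checking thresholds:
  Ana: 1 of 4 neighbours < 4, below threshold.
  Gus: 1 of 3 neighbours < 3, below threshold.
  Ivy: 2 of 4 neighbours ≥ 1, votes yes.
Round 3 — checking thresholds:
  Ana: 1 of 4 neighbours < 4, below threshold.
  Eli: 1 of 2 neighbours ≥ 1, votes yes.
  Gus: 1 of 3 neighbours < 3, below threshold.
  Pia: 1 of 3 neighbours < 2, below threshold.
Round 4 — no new yes votes; cascade stops.

4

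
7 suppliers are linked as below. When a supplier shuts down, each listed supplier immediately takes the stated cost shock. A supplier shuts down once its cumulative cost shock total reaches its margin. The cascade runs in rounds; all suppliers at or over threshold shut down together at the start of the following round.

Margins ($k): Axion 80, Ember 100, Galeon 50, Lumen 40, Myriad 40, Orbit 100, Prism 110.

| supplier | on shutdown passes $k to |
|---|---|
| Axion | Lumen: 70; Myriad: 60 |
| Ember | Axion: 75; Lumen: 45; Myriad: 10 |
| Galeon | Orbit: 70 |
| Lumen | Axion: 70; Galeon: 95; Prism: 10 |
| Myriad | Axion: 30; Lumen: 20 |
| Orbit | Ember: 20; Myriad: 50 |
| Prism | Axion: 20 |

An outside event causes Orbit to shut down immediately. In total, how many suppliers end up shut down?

Round 1 — Orbit shuts down (initial).
  Ember: +20 → 20 < 100
  Myriad: +50 → 50 ≥ 40
Round 2 — Myriad shuts down.
  Axion: +30 → 30 < 80
  Lumen: +20 → 20 < 40
No further shutdowns.

2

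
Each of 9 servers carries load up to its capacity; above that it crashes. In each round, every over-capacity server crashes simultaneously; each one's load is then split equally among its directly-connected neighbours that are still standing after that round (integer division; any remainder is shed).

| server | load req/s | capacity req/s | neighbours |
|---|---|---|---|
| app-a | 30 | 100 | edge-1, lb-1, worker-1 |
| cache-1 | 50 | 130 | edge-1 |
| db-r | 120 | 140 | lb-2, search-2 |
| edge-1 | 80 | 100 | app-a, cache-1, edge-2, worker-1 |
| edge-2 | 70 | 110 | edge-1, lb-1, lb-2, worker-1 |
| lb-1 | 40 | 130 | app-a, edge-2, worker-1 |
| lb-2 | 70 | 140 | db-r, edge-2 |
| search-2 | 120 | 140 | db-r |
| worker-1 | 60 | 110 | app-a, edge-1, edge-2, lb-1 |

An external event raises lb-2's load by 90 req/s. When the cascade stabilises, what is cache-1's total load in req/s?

Round 1 — lb-2 at 160 > 140. lb-2 crashes.
  lb-2 sheds 160 req/s to db-r, edge-2: 80 each.
    db-r: 120+80 = 200 > 140
    edge-2: 70+80 = 150 > 110
Round 2 — db-r, edge-2 crash.
  db-r sheds 200 req/s to search-2: 200 each.
    search-2: 120+200 = 320 > 140
  edge-2 sheds 150 req/s to edge-1, lb-1, worker-1: 50 each.
    edge-1: 80+50 = 130 > 100
    lb-1: 40+50 = 90 ≤ 130
    worker-1: 60+50 = 110 ≤ 110
Round 3 — edge-1, search-2 crash.
  edge-1 sheds 130 req/s to app-a, cache-1, worker-1: 43 each (1 lost).
    app-a: 30+43 = 73 ≤ 100
    cache-1: 50+43 = 93 ≤ 130
    worker-1: 110+43 = 153 > 110
  search-2 sheds 320 req/s: no online neighbours, lost.
Round 4 — worker-1 crashes.
  worker-1 sheds 153 req/s to app-a, lb-1: 76 each (1 lost).
    app-a: 73+76 = 149 > 100
    lb-1: 90+76 = 166 > 130
Round 5 — app-a, lb-1 crash.
  app-a sheds 149 req/s: no online neighbours, lost.
  lb-1 sheds 166 req/s: no online neighbours, lost.
No further crashes.

93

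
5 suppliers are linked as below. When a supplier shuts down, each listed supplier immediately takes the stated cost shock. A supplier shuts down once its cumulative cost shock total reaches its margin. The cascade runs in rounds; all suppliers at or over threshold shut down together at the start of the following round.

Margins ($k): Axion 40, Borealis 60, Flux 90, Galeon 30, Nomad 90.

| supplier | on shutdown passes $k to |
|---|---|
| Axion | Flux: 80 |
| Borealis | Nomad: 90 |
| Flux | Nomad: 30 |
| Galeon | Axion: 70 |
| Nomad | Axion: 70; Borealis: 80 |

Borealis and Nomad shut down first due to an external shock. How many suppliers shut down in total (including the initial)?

3

Round 1 — Borealis, Nomad shut down (initial).
  Axion: +70 → 70 ≥ 40
Round 2 — Axion shuts down.
  Flux: +80 → 80 < 90
No further shutdowns.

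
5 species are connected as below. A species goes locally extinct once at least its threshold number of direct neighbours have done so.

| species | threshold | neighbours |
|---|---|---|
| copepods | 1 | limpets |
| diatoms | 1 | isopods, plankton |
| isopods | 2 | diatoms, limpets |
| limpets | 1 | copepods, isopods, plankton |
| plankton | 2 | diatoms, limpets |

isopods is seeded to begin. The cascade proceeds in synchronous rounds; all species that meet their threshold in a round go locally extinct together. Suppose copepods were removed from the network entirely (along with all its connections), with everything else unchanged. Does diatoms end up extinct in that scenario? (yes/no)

With copepods removed:
Round 1 — isopods goes locally extinct (initial).
Round 2 — checking thresholds:
  diatoms: 1 of 2 neighbours ≥ 1, goes locally extinct.
  limpets: 1 of 2 neighbours ≥ 1, goes locally extinct.
Round 3 — checking thresholds:
  plankton: 2 of 2 neighbours ≥ 2, goes locally extinct.
Round 4 — no new extinctions; cascade stops.

yes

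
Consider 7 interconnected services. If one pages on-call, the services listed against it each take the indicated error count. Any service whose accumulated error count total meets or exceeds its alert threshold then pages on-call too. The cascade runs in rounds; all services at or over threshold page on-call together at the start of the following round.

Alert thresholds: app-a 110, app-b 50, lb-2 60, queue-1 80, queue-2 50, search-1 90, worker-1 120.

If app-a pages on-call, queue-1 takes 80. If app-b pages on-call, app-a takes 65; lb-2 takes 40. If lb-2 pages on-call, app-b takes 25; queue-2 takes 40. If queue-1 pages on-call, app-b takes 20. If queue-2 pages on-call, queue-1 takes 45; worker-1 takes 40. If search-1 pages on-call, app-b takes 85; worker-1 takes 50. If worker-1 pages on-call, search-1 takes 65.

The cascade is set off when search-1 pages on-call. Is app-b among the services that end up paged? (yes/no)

yes

Round 1 — search-1 pages on-call (initial).
  app-b: +85 → 85 ≥ 50
  worker-1: +50 → 50 < 120
Round 2 — app-b pages on-call.
  app-a: +65 → 65 < 110
  lb-2: +40 → 40 < 60
No further pages.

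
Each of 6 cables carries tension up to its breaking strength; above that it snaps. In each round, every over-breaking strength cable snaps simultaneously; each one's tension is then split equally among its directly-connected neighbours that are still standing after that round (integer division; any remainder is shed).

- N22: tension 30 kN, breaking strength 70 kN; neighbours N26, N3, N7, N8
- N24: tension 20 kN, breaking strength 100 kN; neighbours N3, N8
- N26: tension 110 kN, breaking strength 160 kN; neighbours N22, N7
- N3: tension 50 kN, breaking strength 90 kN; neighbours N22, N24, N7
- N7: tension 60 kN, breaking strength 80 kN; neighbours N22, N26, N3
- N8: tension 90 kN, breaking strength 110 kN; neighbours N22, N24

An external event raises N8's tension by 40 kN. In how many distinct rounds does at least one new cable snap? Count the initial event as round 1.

5

Round 1 — N8 at 130 > 110. N8 snaps.
  N8 sheds 130 kN to N22, N24: 65 each.
    N22: 30+65 = 95 > 70
    N24: 20+65 = 85 ≤ 100
Round 2 — N22 snaps.
  N22 sheds 95 kN to N26, N3, N7: 31 each (2 lost).
    N26: 110+31 = 141 ≤ 160
    N3: 50+31 = 81 ≤ 90
    N7: 60+31 = 91 > 80
Round 3 — N7 snaps.
  N7 sheds 91 kN to N26, N3: 45 each (1 lost).
    N26: 141+45 = 186 > 160
    N3: 81+45 = 126 > 90
Round 4 — N26, N3 snap.
  N26 sheds 186 kN: no online neighbours, lost.
  N3 sheds 126 kN to N24: 126 each.
    N24: 85+126 = 211 > 100
Round 5 — N24 snaps.
  N24 sheds 211 kN: no online neighbours, lost.
No further breaks.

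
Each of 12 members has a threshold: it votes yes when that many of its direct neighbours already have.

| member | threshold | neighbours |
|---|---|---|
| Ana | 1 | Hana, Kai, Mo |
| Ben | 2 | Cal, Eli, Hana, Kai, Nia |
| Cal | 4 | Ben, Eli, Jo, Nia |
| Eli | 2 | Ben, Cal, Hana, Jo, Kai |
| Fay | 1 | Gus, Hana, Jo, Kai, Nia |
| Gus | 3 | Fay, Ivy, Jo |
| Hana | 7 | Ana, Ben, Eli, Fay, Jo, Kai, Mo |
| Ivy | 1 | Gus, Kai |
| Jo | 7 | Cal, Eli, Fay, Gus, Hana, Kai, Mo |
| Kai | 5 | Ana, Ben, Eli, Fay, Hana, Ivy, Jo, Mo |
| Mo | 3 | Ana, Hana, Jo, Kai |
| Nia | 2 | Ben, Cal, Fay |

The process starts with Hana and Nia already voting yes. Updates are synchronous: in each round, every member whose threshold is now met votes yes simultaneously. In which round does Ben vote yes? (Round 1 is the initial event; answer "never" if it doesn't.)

Round 1 — Hana, Nia vote yes (initial).
Round 2 — checking thresholds:
  Ana: 1 of 3 neighbours ≥ 1, votes yes.
  Ben: 2 of 5 neighbours ≥ 2, votes yes.
  Cal: 1 of 4 neighbours < 4, holds.
  Eli: 1 of 5 neighbours < 2, holds.
  Fay: 2 of 5 neighbours ≥ 1, votes yes.
  Jo: 1 of 7 neighbours < 7, holds.
  Kai: 1 of 8 neighbours < 5, holds.
  Mo: 1 of 4 neighbours < 3, holds.
Round 3 — checking thresholds:
  Cal: 2 of 4 neighbours < 4, holds.
  Eli: 2 of 5 neighbours ≥ 2, votes yes.
  Gus: 1 of 3 neighbours < 3, holds.
  Jo: 2 of 7 neighbours < 7, holds.
  Kai: 4 of 8 neighbours < 5, holds.
  Mo: 2 of 4 neighbours < 3, holds.
Round 4 — checking thresholds:
  Cal: 3 of 4 neighbours < 4, holds.
  Gus: 1 of 3 neighbours < 3, holds.
  Jo: 3 of 7 neighbours < 7, holds.
  Kai: 5 of 8 neighbours ≥ 5, votes yes.
  Mo: 2 of 4 neighbours < 3, holds.
Round 5 — checking thresholds:
  Cal: 3 of 4 neighbours < 4, holds.
  Gus: 1 of 3 neighbours < 3, holds.
  Ivy: 1 of 2 neighbours ≥ 1, votes yes.
  Jo: 4 of 7 neighbours < 7, holds.
  Mo: 3 of 4 neighbours ≥ 3, votes yes.
Round 6 — no new yes votes; cascade stops.

2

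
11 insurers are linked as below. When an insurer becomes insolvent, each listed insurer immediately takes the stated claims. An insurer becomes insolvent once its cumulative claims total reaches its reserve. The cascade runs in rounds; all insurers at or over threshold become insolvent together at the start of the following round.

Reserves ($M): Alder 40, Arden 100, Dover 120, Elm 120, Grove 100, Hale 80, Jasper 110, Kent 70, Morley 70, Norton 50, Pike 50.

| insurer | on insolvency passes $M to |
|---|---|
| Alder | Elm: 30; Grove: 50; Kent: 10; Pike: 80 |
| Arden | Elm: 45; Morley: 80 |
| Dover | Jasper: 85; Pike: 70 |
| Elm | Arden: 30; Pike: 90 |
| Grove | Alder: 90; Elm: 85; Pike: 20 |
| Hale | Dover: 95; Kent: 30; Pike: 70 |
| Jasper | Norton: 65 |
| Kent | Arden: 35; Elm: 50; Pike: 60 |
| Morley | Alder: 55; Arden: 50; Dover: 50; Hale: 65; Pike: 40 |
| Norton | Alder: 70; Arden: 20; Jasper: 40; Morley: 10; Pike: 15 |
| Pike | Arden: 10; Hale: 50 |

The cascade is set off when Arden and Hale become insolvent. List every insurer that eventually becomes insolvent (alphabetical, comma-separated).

Alder, Arden, Dover, Hale, Morley, Pike

Round 1 — Arden, Hale become insolvent (initial).
  Dover: +95 → 95 < 120
  Elm: +45 → 45 < 120
  Kent: +30 → 30 < 70
  Morley: +80 → 80 ≥ 70
  Pike: +70 → 70 ≥ 50
Round 2 — Morley, Pike become insolvent.
  Alder: +55 → 55 ≥ 40
  Dover: +50 → 145 ≥ 120
Round 3 — Alder, Dover become insolvent.
  Elm: +30 → 75 < 120
  Grove: +50 → 50 < 100
  Jasper: +85 → 85 < 110
  Kent: +10 → 40 < 70
No further insolvencies.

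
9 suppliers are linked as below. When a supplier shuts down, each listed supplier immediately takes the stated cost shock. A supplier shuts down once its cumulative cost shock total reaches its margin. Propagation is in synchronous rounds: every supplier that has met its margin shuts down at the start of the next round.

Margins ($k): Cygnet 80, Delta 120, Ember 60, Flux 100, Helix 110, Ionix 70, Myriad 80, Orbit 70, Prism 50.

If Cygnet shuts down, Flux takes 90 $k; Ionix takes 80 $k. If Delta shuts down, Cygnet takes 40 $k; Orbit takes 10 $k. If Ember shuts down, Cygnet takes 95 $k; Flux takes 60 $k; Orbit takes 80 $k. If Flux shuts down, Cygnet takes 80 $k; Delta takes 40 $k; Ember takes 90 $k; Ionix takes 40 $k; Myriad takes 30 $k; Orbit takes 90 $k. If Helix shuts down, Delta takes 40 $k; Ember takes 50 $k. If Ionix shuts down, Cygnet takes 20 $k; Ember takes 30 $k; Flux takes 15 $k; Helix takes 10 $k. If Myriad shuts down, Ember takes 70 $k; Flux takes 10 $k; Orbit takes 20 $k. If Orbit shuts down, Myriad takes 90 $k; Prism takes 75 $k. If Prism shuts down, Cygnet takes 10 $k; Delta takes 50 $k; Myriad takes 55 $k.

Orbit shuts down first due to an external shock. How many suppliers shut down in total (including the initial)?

7

Round 1 — Orbit shuts down (initial).
  Myriad: +90 → 90 ≥ 80
  Prism: +75 → 75 ≥ 50
Round 2 — Myriad, Prism shut down.
  Cygnet: +10 → 10 < 80
  Delta: +50 → 50 < 120
  Ember: +70 → 70 ≥ 60
  Flux: +10 → 10 < 100
Round 3 — Ember shuts down.
  Cygnet: +95 → 105 ≥ 80
  Flux: +60 → 70 < 100
Round 4 — Cygnet shuts down.
  Flux: +90 → 160 ≥ 100
  Ionix: +80 → 80 ≥ 70
Round 5 — Flux, Ionix shut down.
  Delta: +40 → 90 < 120
  Helix: +10 → 10 < 110
No further shutdowns.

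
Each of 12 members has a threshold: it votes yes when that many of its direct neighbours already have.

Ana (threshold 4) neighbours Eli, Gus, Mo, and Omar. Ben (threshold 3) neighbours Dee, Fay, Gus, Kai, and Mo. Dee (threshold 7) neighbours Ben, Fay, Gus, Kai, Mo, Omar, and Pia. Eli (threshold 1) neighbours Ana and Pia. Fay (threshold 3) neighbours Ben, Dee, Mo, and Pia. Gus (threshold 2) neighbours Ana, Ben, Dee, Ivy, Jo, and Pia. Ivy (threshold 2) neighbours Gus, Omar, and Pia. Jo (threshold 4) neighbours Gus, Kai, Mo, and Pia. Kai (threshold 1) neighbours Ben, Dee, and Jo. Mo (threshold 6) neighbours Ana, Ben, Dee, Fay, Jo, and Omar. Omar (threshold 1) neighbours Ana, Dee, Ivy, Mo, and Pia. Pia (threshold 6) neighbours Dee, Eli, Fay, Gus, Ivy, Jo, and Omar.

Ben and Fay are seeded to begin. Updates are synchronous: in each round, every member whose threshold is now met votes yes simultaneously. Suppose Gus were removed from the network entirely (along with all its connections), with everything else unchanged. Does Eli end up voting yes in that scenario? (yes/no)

With Gus removed:
Round 1 — Ben, Fay vote yes (initial).
Round 2 — checking thresholds:
  Dee: 2 of 6 neighbours < 7, below threshold.
  Kai: 1 of 3 neighbours ≥ 1, votes yes.
  Mo: 2 of 6 neighbours < 6, below threshold.
  Pia: 1 of 6 neighbours < 6, below threshold.
Round 3 — no new yes votes; cascade stops.

no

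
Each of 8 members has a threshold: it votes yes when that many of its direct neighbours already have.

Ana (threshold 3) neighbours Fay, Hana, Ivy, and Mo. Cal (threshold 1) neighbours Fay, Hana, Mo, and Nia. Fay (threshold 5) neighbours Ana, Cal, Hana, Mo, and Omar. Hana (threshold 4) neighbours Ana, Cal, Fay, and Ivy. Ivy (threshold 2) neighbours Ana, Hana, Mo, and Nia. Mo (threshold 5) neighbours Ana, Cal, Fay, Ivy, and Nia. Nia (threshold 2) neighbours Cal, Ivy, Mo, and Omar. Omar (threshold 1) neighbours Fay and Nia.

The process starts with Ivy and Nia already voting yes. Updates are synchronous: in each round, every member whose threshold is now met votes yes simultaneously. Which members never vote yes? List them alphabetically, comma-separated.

Round 1 — Ivy, Nia vote yes (initial).
Round 2 — checking thresholds:
  Ana: 1 of 4 neighbours < 3, not yet.
  Cal: 1 of 4 neighbours ≥ 1, votes yes.
  Hana: 1 of 4 neighbours < 4, not yet.
  Mo: 2 of 5 neighbours < 5, not yet.
  Omar: 1 of 2 neighbours ≥ 1, votes yes.
Round 3 — no new yes votes; cascade stops.

Ana, Fay, Hana, Mo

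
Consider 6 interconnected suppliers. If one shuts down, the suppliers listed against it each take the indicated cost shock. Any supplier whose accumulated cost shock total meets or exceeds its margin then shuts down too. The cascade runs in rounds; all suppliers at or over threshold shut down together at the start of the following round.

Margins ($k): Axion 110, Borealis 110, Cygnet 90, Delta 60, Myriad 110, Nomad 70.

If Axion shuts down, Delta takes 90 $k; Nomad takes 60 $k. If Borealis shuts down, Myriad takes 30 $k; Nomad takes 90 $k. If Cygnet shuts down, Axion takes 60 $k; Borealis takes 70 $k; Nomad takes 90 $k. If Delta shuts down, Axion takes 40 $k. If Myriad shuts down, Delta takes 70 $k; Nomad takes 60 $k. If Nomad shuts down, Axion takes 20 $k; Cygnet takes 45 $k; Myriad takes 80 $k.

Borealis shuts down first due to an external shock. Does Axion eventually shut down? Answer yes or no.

Round 1 — Borealis shuts down (initial).
  Myriad: +30 → 30 < 110
  Nomad: +90 → 90 ≥ 70
Round 2 — Nomad shuts down.
  Axion: +20 → 20 < 110
  Cygnet: +45 → 45 < 90
  Myriad: +80 → 110 ≥ 110
Round 3 — Myriad shuts down.
  Delta: +70 → 70 ≥ 60
Round 4 — Delta shuts down.
  Axion: +40 → 60 < 110
No further shutdowns.

no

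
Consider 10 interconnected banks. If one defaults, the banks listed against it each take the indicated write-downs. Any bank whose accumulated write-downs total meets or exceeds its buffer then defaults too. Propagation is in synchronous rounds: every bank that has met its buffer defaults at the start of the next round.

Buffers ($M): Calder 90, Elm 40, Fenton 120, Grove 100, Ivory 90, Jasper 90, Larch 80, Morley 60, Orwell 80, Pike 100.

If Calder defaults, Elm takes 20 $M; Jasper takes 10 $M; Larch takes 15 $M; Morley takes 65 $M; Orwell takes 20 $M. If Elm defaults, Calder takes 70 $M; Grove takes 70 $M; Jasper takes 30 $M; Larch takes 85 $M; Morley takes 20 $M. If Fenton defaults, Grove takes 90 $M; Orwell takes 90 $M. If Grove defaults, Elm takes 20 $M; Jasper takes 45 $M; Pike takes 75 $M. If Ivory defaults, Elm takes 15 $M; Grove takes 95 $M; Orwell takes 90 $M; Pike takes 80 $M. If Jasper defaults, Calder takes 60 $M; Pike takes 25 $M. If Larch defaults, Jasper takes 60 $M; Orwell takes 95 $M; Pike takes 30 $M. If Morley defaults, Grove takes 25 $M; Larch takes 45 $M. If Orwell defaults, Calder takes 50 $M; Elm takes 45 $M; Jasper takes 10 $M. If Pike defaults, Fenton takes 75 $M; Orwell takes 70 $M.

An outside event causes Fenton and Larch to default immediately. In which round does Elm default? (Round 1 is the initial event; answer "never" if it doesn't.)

Round 1 — Fenton, Larch default (initial).
  Grove: +90 → 90 < 100
  Jasper: +60 → 60 < 90
  Orwell: +90+95 → 185 ≥ 80
  Pike: +30 → 30 < 100
Round 2 — Orwell defaults.
  Calder: +50 → 50 < 90
  Elm: +45 → 45 ≥ 40
  Jasper: +10 → 70 < 90
Round 3 — Elm defaults.
  Calder: +70 → 120 ≥ 90
  Grove: +70 → 160 ≥ 100
  Jasper: +30 → 100 ≥ 90
  Morley: +20 → 20 < 60
Round 4 — Calder, Grove, Jasper default.
  Morley: +65 → 85 ≥ 60
  Pike: +75+25 → 130 ≥ 100
Round 5 — Morley, Pike default.
No further defaults.

3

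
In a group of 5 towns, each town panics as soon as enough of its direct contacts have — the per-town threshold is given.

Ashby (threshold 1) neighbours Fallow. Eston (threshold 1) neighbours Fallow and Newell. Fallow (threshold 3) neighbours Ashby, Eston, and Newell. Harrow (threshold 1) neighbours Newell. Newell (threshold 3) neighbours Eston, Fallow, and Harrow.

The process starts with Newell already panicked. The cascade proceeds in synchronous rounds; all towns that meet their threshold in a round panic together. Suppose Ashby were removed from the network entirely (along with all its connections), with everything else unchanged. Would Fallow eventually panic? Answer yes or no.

no

With Ashby removed:
Round 1 — Newell panics (initial).
Round 2 — checking thresholds:
  Eston: 1 of 2 neighbours ≥ 1, panics.
  Fallow: 1 of 2 neighbours < 3, not yet.
  Harrow: 1 of 1 neighbours ≥ 1, panics.
Round 3 — no new panics; cascade stops.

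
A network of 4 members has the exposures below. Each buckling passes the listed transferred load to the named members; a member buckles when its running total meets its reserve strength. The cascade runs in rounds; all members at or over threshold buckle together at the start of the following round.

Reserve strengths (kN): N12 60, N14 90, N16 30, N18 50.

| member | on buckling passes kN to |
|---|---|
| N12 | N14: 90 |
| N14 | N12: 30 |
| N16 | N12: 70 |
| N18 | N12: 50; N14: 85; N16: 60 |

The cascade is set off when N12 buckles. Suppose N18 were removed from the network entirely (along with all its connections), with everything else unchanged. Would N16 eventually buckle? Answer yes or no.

no

With N18 removed:
Round 1 — N12 buckles (initial).
  N14: +90 → 90 ≥ 90
Round 2 — N14 buckles.
No further bucklings.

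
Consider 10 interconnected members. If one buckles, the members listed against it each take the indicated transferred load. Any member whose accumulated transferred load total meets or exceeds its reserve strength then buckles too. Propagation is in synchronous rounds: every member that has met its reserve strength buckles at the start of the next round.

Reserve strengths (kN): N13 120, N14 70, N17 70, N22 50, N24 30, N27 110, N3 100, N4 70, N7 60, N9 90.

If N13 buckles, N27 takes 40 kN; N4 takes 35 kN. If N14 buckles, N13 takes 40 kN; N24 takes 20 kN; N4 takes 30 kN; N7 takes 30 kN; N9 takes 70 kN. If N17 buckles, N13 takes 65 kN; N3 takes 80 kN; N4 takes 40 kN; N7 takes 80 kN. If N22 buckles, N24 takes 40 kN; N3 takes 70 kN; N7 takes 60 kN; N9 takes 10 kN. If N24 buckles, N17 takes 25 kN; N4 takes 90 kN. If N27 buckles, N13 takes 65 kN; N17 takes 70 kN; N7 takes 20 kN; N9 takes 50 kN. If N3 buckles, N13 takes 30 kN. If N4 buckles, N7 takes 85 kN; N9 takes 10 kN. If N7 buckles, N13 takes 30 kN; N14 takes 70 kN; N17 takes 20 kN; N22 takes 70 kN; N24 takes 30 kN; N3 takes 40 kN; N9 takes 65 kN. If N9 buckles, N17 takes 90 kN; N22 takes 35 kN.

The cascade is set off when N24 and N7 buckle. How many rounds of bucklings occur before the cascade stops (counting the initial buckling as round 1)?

Round 1 — N24, N7 buckle (initial).
  N13: +30 → 30 < 120
  N14: +70 → 70 ≥ 70
  N17: +25+20 → 45 < 70
  N22: +70 → 70 ≥ 50
  N3: +40 → 40 < 100
  N4: +90 → 90 ≥ 70
  N9: +65 → 65 < 90
Round 2 — N14, N22, N4 buckle.
  N13: +40 → 70 < 120
  N3: +70 → 110 ≥ 100
  N9: +70+10+10 → 155 ≥ 90
Round 3 — N3, N9 buckle.
  N13: +30 → 100 < 120
  N17: +90 → 135 ≥ 70
Round 4 — N17 buckles.
  N13: +65 → 165 ≥ 120
Round 5 — N13 buckles.
  N27: +40 → 40 < 110
No further bucklings.

5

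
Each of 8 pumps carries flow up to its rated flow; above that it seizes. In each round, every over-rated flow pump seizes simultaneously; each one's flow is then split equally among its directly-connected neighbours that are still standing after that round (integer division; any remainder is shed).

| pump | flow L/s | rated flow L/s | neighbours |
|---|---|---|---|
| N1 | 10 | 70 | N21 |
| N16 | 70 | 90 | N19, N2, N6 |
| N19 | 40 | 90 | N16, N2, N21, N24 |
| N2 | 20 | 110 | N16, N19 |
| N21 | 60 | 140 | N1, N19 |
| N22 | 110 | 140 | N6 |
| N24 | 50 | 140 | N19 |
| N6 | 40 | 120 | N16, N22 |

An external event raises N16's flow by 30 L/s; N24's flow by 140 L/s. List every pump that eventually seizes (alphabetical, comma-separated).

Round 1 — N16 at 100 > 90; N24 at 190 > 140. N16, N24 seize.
  N16 sheds 100 L/s to N19, N2, N6: 33 each (1 lost).
    N19: 40+33 = 73 ≤ 90
    N2: 20+33 = 53 ≤ 110
    N6: 40+33 = 73 ≤ 120
  N24 sheds 190 L/s to N19: 190 each.
    N19: 73+190 = 263 > 90
Round 2 — N19 seizes.
  N19 sheds 263 L/s to N2, N21: 131 each (1 lost).
    N2: 53+131 = 184 > 110
    N21: 60+131 = 191 > 140
Round 3 — N2, N21 seize.
  N2 sheds 184 L/s: no online neighbours, lost.
  N21 sheds 191 L/s to N1: 191 each.
    N1: 10+191 = 201 > 70
Round 4 — N1 seizes.
  N1 sheds 201 L/s: no online neighbours, lost.
No further seizures.

N1, N16, N19, N2, N21, N24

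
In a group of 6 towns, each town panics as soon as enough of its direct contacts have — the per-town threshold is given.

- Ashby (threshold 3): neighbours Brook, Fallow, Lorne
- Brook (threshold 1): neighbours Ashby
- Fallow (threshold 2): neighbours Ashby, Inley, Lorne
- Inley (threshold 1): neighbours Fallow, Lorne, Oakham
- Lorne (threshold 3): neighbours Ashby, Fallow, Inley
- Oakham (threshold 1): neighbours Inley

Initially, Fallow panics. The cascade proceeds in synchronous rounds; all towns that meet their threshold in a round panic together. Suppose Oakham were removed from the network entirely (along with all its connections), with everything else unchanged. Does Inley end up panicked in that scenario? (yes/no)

With Oakham removed:
Round 1 — Fallow panics (initial).
Round 2 — checking thresholds:
  Ashby: 1 of 3 neighbours < 3, holds.
  Inley: 1 of 2 neighbours ≥ 1, panics.
  Lorne: 1 of 3 neighbours < 3, holds.
Round 3 — no new panics; cascade stops.

yes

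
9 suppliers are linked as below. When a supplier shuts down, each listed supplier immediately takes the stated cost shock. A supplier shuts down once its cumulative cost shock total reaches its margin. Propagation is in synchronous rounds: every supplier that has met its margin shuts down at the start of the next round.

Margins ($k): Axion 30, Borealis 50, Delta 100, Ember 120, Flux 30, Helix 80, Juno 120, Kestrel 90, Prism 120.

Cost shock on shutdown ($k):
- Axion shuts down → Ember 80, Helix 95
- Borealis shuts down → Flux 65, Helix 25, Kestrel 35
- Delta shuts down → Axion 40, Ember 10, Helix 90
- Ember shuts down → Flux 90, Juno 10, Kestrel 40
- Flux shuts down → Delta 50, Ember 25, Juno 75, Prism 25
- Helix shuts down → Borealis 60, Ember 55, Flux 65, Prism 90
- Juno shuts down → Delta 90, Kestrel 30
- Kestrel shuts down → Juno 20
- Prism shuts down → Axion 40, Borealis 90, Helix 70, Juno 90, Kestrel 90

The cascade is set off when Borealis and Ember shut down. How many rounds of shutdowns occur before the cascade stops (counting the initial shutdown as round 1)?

2

Round 1 — Borealis, Ember shut down (initial).
  Flux: +65+90 → 155 ≥ 30
  Helix: +25 → 25 < 80
  Juno: +10 → 10 < 120
  Kestrel: +35+40 → 75 < 90
Round 2 — Flux shuts down.
  Delta: +50 → 50 < 100
  Juno: +75 → 85 < 120
  Prism: +25 → 25 < 120
No further shutdowns.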